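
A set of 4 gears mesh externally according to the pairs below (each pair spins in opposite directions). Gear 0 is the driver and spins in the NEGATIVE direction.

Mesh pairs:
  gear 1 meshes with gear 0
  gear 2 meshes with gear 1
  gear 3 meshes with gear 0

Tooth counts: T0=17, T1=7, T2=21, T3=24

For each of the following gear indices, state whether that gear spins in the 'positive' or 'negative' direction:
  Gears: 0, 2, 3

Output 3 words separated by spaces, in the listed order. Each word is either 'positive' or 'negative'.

Answer: negative negative positive

Derivation:
Gear 0 (driver): negative (depth 0)
  gear 1: meshes with gear 0 -> depth 1 -> positive (opposite of gear 0)
  gear 2: meshes with gear 1 -> depth 2 -> negative (opposite of gear 1)
  gear 3: meshes with gear 0 -> depth 1 -> positive (opposite of gear 0)
Queried indices 0, 2, 3 -> negative, negative, positive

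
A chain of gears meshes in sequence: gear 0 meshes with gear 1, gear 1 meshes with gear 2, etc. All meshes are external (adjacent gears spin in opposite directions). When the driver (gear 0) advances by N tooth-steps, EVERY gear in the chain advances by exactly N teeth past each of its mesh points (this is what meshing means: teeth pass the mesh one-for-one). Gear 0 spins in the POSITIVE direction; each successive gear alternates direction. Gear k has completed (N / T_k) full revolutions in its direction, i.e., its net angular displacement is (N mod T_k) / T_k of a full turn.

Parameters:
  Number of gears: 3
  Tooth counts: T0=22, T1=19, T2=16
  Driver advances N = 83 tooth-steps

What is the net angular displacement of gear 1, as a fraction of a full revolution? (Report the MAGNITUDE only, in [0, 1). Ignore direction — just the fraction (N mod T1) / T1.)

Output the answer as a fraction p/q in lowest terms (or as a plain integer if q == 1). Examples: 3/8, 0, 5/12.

Answer: 7/19

Derivation:
Chain of 3 gears, tooth counts: [22, 19, 16]
  gear 0: T0=22, direction=positive, advance = 83 mod 22 = 17 teeth = 17/22 turn
  gear 1: T1=19, direction=negative, advance = 83 mod 19 = 7 teeth = 7/19 turn
  gear 2: T2=16, direction=positive, advance = 83 mod 16 = 3 teeth = 3/16 turn
Gear 1: 83 mod 19 = 7
Fraction = 7 / 19 = 7/19 (gcd(7,19)=1) = 7/19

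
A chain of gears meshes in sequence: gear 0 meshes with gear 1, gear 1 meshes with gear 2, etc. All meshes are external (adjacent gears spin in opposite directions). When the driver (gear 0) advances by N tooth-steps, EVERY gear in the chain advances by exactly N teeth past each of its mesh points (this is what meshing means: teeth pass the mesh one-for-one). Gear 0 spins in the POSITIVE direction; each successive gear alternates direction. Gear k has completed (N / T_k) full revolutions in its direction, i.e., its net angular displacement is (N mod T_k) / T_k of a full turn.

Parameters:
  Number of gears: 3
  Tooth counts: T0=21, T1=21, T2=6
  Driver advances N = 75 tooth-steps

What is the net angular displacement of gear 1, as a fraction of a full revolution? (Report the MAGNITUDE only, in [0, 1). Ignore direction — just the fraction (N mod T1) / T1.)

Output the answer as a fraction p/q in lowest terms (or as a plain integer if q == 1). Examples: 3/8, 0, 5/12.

Chain of 3 gears, tooth counts: [21, 21, 6]
  gear 0: T0=21, direction=positive, advance = 75 mod 21 = 12 teeth = 12/21 turn
  gear 1: T1=21, direction=negative, advance = 75 mod 21 = 12 teeth = 12/21 turn
  gear 2: T2=6, direction=positive, advance = 75 mod 6 = 3 teeth = 3/6 turn
Gear 1: 75 mod 21 = 12
Fraction = 12 / 21 = 4/7 (gcd(12,21)=3) = 4/7

Answer: 4/7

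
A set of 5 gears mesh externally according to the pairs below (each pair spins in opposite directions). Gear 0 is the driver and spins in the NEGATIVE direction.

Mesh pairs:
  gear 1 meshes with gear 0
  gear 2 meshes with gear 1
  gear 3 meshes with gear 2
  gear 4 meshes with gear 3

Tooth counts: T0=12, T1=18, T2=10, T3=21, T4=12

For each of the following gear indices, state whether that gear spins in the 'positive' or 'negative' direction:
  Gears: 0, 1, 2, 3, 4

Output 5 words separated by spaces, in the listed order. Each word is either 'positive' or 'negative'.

Gear 0 (driver): negative (depth 0)
  gear 1: meshes with gear 0 -> depth 1 -> positive (opposite of gear 0)
  gear 2: meshes with gear 1 -> depth 2 -> negative (opposite of gear 1)
  gear 3: meshes with gear 2 -> depth 3 -> positive (opposite of gear 2)
  gear 4: meshes with gear 3 -> depth 4 -> negative (opposite of gear 3)
Queried indices 0, 1, 2, 3, 4 -> negative, positive, negative, positive, negative

Answer: negative positive negative positive negative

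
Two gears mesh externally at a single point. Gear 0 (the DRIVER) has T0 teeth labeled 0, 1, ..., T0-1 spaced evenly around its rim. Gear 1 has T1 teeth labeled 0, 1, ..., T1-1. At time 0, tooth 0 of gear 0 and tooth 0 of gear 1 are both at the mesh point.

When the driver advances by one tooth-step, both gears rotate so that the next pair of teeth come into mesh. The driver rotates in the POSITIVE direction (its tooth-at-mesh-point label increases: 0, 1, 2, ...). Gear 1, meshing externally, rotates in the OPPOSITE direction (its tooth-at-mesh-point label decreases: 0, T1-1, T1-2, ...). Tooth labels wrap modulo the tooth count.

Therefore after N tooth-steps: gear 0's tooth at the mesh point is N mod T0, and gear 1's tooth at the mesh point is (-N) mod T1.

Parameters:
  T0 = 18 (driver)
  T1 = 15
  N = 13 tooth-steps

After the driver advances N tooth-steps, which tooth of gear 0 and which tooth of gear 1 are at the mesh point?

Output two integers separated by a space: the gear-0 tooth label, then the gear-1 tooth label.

Answer: 13 2

Derivation:
Gear 0 (driver, T0=18): tooth at mesh = N mod T0
  13 = 0 * 18 + 13, so 13 mod 18 = 13
  gear 0 tooth = 13
Gear 1 (driven, T1=15): tooth at mesh = (-N) mod T1
  13 = 0 * 15 + 13, so 13 mod 15 = 13
  (-13) mod 15 = (-13) mod 15 = 15 - 13 = 2
Mesh after 13 steps: gear-0 tooth 13 meets gear-1 tooth 2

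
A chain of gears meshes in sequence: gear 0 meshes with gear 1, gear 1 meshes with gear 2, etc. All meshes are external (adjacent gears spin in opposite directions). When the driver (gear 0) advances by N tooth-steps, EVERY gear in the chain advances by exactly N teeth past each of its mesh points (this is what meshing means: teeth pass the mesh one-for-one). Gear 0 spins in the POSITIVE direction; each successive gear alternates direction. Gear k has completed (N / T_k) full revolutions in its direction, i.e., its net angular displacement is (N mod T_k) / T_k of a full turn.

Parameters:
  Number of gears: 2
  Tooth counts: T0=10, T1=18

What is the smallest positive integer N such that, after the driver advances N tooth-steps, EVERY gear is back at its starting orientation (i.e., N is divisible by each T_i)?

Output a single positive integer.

Gear k returns to start when N is a multiple of T_k.
All gears at start simultaneously when N is a common multiple of [10, 18]; the smallest such N is lcm(10, 18).
Start: lcm = T0 = 10
Fold in T1=18: gcd(10, 18) = 2; lcm(10, 18) = 10 * 18 / 2 = 180 / 2 = 90
Full cycle length = 90

Answer: 90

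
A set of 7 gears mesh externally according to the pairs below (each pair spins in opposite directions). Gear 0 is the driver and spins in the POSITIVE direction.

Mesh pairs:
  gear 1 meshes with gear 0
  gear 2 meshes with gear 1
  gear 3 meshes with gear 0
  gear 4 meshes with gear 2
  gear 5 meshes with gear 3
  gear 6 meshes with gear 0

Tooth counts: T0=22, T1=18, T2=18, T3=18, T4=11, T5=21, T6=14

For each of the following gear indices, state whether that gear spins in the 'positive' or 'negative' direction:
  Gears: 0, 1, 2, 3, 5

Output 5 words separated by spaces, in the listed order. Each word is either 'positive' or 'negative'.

Answer: positive negative positive negative positive

Derivation:
Gear 0 (driver): positive (depth 0)
  gear 1: meshes with gear 0 -> depth 1 -> negative (opposite of gear 0)
  gear 2: meshes with gear 1 -> depth 2 -> positive (opposite of gear 1)
  gear 3: meshes with gear 0 -> depth 1 -> negative (opposite of gear 0)
  gear 4: meshes with gear 2 -> depth 3 -> negative (opposite of gear 2)
  gear 5: meshes with gear 3 -> depth 2 -> positive (opposite of gear 3)
  gear 6: meshes with gear 0 -> depth 1 -> negative (opposite of gear 0)
Queried indices 0, 1, 2, 3, 5 -> positive, negative, positive, negative, positive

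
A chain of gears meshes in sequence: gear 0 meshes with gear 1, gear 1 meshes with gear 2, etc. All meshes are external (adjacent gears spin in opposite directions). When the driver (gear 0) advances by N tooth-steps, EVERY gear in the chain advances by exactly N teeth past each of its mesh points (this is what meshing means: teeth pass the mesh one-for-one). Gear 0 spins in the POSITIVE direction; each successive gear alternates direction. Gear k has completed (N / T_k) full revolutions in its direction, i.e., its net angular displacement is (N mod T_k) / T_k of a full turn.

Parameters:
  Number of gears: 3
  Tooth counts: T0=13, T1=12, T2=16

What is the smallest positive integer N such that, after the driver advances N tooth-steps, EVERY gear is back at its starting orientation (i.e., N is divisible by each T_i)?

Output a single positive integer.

Answer: 624

Derivation:
Gear k returns to start when N is a multiple of T_k.
All gears at start simultaneously when N is a common multiple of [13, 12, 16]; the smallest such N is lcm(13, 12, 16).
Start: lcm = T0 = 13
Fold in T1=12: gcd(13, 12) = 1; lcm(13, 12) = 13 * 12 / 1 = 156 / 1 = 156
Fold in T2=16: gcd(156, 16) = 4; lcm(156, 16) = 156 * 16 / 4 = 2496 / 4 = 624
Full cycle length = 624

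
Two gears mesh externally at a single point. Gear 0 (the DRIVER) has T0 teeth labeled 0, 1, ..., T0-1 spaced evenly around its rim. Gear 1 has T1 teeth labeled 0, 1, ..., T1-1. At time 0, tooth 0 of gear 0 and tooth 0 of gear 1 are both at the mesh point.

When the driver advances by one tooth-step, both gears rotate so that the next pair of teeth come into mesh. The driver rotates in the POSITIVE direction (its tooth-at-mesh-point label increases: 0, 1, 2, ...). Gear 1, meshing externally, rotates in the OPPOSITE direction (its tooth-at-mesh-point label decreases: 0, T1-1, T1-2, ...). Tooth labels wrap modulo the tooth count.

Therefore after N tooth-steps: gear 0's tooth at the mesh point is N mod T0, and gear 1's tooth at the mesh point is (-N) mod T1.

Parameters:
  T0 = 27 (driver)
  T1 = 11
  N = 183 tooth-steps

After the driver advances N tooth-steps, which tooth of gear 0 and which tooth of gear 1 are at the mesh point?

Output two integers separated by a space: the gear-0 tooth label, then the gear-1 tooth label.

Gear 0 (driver, T0=27): tooth at mesh = N mod T0
  183 = 6 * 27 + 21, so 183 mod 27 = 21
  gear 0 tooth = 21
Gear 1 (driven, T1=11): tooth at mesh = (-N) mod T1
  183 = 16 * 11 + 7, so 183 mod 11 = 7
  (-183) mod 11 = (-7) mod 11 = 11 - 7 = 4
Mesh after 183 steps: gear-0 tooth 21 meets gear-1 tooth 4

Answer: 21 4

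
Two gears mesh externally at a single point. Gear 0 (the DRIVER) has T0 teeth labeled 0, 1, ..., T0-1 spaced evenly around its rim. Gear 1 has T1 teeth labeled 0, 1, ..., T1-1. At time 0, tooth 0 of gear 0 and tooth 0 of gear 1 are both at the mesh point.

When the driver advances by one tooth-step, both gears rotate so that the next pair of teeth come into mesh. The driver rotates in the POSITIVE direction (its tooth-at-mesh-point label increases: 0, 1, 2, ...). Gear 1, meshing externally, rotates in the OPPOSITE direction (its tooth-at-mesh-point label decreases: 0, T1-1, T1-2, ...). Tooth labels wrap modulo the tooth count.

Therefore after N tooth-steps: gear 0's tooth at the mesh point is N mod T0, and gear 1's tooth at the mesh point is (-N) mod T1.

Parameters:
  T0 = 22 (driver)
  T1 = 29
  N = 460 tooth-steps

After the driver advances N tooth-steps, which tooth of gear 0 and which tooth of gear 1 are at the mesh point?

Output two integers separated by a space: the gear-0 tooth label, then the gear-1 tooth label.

Gear 0 (driver, T0=22): tooth at mesh = N mod T0
  460 = 20 * 22 + 20, so 460 mod 22 = 20
  gear 0 tooth = 20
Gear 1 (driven, T1=29): tooth at mesh = (-N) mod T1
  460 = 15 * 29 + 25, so 460 mod 29 = 25
  (-460) mod 29 = (-25) mod 29 = 29 - 25 = 4
Mesh after 460 steps: gear-0 tooth 20 meets gear-1 tooth 4

Answer: 20 4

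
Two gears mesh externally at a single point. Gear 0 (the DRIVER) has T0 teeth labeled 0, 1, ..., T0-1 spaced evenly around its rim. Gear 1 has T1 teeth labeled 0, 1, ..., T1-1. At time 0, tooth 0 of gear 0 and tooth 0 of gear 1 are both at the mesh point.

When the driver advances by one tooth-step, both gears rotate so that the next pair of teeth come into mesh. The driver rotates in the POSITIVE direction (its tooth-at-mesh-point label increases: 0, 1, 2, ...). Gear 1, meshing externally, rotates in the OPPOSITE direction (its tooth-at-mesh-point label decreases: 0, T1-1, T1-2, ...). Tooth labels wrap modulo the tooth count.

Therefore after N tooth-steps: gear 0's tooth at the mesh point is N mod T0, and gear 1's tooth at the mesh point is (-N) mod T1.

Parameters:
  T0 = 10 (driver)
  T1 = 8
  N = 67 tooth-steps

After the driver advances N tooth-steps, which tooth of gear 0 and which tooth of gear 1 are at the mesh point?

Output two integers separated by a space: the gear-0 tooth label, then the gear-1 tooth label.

Answer: 7 5

Derivation:
Gear 0 (driver, T0=10): tooth at mesh = N mod T0
  67 = 6 * 10 + 7, so 67 mod 10 = 7
  gear 0 tooth = 7
Gear 1 (driven, T1=8): tooth at mesh = (-N) mod T1
  67 = 8 * 8 + 3, so 67 mod 8 = 3
  (-67) mod 8 = (-3) mod 8 = 8 - 3 = 5
Mesh after 67 steps: gear-0 tooth 7 meets gear-1 tooth 5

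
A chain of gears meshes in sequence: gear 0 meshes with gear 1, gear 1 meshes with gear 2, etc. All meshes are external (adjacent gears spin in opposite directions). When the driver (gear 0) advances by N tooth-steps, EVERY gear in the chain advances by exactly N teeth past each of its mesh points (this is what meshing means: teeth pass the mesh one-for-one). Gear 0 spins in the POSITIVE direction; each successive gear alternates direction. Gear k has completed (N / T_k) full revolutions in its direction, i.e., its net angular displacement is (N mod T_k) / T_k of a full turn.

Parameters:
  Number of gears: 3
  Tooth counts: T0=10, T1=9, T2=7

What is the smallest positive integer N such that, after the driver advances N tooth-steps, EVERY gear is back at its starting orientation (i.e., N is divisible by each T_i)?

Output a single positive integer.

Answer: 630

Derivation:
Gear k returns to start when N is a multiple of T_k.
All gears at start simultaneously when N is a common multiple of [10, 9, 7]; the smallest such N is lcm(10, 9, 7).
Start: lcm = T0 = 10
Fold in T1=9: gcd(10, 9) = 1; lcm(10, 9) = 10 * 9 / 1 = 90 / 1 = 90
Fold in T2=7: gcd(90, 7) = 1; lcm(90, 7) = 90 * 7 / 1 = 630 / 1 = 630
Full cycle length = 630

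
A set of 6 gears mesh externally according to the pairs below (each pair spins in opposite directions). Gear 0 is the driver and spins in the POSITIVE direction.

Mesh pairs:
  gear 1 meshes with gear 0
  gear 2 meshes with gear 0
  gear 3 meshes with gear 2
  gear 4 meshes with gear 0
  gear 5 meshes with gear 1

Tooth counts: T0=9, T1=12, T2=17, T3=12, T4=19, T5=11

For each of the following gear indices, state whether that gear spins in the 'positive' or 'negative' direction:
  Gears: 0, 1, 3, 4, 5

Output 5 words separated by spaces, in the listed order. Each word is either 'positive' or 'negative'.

Answer: positive negative positive negative positive

Derivation:
Gear 0 (driver): positive (depth 0)
  gear 1: meshes with gear 0 -> depth 1 -> negative (opposite of gear 0)
  gear 2: meshes with gear 0 -> depth 1 -> negative (opposite of gear 0)
  gear 3: meshes with gear 2 -> depth 2 -> positive (opposite of gear 2)
  gear 4: meshes with gear 0 -> depth 1 -> negative (opposite of gear 0)
  gear 5: meshes with gear 1 -> depth 2 -> positive (opposite of gear 1)
Queried indices 0, 1, 3, 4, 5 -> positive, negative, positive, negative, positive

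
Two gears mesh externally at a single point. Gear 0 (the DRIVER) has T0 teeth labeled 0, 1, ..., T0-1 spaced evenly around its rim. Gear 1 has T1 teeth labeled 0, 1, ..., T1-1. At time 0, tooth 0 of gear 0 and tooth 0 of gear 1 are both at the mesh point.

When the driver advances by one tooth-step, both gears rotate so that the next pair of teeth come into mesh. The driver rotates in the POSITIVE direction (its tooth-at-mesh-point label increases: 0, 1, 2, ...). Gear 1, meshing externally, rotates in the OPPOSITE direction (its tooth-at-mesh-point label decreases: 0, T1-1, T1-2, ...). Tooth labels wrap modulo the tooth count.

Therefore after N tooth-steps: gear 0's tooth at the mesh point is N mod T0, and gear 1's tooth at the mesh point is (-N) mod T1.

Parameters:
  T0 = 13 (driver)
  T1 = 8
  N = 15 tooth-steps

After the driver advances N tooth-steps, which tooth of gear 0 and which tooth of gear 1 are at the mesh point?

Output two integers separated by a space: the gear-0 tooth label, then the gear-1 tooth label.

Answer: 2 1

Derivation:
Gear 0 (driver, T0=13): tooth at mesh = N mod T0
  15 = 1 * 13 + 2, so 15 mod 13 = 2
  gear 0 tooth = 2
Gear 1 (driven, T1=8): tooth at mesh = (-N) mod T1
  15 = 1 * 8 + 7, so 15 mod 8 = 7
  (-15) mod 8 = (-7) mod 8 = 8 - 7 = 1
Mesh after 15 steps: gear-0 tooth 2 meets gear-1 tooth 1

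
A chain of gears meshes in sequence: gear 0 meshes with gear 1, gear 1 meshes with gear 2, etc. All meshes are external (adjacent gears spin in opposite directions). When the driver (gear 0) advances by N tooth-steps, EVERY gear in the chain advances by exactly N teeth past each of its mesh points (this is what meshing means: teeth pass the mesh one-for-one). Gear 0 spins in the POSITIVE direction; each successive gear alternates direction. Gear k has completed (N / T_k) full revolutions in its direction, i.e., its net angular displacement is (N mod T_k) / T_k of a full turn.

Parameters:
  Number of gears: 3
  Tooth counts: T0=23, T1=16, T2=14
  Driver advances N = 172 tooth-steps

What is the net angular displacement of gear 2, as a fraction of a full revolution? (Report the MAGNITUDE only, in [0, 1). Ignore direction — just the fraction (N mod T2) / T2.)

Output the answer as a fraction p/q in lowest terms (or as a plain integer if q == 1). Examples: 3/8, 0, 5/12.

Chain of 3 gears, tooth counts: [23, 16, 14]
  gear 0: T0=23, direction=positive, advance = 172 mod 23 = 11 teeth = 11/23 turn
  gear 1: T1=16, direction=negative, advance = 172 mod 16 = 12 teeth = 12/16 turn
  gear 2: T2=14, direction=positive, advance = 172 mod 14 = 4 teeth = 4/14 turn
Gear 2: 172 mod 14 = 4
Fraction = 4 / 14 = 2/7 (gcd(4,14)=2) = 2/7

Answer: 2/7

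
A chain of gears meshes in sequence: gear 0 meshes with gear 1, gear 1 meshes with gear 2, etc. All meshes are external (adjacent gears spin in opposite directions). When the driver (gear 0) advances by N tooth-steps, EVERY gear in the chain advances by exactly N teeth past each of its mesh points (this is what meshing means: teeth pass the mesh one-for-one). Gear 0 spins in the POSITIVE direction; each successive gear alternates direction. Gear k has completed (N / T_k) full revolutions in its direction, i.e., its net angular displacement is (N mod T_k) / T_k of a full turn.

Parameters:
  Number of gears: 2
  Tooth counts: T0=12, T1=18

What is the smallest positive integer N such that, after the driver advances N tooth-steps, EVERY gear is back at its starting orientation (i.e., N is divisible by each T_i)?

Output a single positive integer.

Answer: 36

Derivation:
Gear k returns to start when N is a multiple of T_k.
All gears at start simultaneously when N is a common multiple of [12, 18]; the smallest such N is lcm(12, 18).
Start: lcm = T0 = 12
Fold in T1=18: gcd(12, 18) = 6; lcm(12, 18) = 12 * 18 / 6 = 216 / 6 = 36
Full cycle length = 36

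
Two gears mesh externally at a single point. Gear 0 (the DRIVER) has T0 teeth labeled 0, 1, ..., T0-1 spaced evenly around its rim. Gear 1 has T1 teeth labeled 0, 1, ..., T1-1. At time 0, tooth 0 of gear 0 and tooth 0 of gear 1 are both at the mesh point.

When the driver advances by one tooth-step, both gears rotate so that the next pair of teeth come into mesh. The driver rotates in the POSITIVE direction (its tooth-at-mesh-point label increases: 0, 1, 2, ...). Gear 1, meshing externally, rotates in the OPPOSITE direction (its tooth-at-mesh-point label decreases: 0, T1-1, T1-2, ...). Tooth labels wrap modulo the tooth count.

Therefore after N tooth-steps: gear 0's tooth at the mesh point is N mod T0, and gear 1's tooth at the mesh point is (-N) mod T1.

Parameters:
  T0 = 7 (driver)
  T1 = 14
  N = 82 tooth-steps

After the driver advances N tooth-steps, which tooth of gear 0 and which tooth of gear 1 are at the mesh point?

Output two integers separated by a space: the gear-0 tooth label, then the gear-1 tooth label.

Answer: 5 2

Derivation:
Gear 0 (driver, T0=7): tooth at mesh = N mod T0
  82 = 11 * 7 + 5, so 82 mod 7 = 5
  gear 0 tooth = 5
Gear 1 (driven, T1=14): tooth at mesh = (-N) mod T1
  82 = 5 * 14 + 12, so 82 mod 14 = 12
  (-82) mod 14 = (-12) mod 14 = 14 - 12 = 2
Mesh after 82 steps: gear-0 tooth 5 meets gear-1 tooth 2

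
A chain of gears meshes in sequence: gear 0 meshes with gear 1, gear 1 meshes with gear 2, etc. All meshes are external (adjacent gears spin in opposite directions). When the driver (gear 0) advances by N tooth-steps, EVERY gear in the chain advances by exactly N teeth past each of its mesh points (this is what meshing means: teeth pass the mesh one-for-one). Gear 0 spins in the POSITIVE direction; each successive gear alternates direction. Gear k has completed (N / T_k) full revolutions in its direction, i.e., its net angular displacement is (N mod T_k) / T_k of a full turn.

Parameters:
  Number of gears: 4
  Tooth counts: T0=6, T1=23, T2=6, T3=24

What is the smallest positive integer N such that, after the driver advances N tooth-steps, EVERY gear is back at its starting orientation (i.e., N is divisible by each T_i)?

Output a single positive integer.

Answer: 552

Derivation:
Gear k returns to start when N is a multiple of T_k.
All gears at start simultaneously when N is a common multiple of [6, 23, 6, 24]; the smallest such N is lcm(6, 23, 6, 24).
Start: lcm = T0 = 6
Fold in T1=23: gcd(6, 23) = 1; lcm(6, 23) = 6 * 23 / 1 = 138 / 1 = 138
Fold in T2=6: gcd(138, 6) = 6; lcm(138, 6) = 138 * 6 / 6 = 828 / 6 = 138
Fold in T3=24: gcd(138, 24) = 6; lcm(138, 24) = 138 * 24 / 6 = 3312 / 6 = 552
Full cycle length = 552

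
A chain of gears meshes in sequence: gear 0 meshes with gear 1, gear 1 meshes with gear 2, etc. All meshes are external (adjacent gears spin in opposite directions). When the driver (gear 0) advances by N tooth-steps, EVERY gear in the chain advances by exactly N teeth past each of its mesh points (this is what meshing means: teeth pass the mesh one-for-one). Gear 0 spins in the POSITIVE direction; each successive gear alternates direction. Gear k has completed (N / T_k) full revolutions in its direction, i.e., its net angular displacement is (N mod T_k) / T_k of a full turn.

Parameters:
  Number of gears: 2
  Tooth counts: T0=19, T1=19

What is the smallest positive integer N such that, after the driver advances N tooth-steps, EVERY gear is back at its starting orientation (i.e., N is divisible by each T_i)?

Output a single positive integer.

Gear k returns to start when N is a multiple of T_k.
All gears at start simultaneously when N is a common multiple of [19, 19]; the smallest such N is lcm(19, 19).
Start: lcm = T0 = 19
Fold in T1=19: gcd(19, 19) = 19; lcm(19, 19) = 19 * 19 / 19 = 361 / 19 = 19
Full cycle length = 19

Answer: 19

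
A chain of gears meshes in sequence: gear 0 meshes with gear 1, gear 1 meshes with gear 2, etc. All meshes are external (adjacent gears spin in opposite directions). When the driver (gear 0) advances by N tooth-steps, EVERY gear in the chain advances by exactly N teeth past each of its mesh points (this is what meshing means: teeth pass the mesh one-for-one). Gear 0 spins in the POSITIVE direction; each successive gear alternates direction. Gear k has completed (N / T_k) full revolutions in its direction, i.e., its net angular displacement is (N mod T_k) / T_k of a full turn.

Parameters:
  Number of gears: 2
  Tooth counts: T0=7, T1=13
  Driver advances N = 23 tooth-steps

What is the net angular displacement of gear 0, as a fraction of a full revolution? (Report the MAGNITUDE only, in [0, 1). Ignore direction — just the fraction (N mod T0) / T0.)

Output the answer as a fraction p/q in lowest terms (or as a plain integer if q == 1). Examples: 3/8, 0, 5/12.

Chain of 2 gears, tooth counts: [7, 13]
  gear 0: T0=7, direction=positive, advance = 23 mod 7 = 2 teeth = 2/7 turn
  gear 1: T1=13, direction=negative, advance = 23 mod 13 = 10 teeth = 10/13 turn
Gear 0: 23 mod 7 = 2
Fraction = 2 / 7 = 2/7 (gcd(2,7)=1) = 2/7

Answer: 2/7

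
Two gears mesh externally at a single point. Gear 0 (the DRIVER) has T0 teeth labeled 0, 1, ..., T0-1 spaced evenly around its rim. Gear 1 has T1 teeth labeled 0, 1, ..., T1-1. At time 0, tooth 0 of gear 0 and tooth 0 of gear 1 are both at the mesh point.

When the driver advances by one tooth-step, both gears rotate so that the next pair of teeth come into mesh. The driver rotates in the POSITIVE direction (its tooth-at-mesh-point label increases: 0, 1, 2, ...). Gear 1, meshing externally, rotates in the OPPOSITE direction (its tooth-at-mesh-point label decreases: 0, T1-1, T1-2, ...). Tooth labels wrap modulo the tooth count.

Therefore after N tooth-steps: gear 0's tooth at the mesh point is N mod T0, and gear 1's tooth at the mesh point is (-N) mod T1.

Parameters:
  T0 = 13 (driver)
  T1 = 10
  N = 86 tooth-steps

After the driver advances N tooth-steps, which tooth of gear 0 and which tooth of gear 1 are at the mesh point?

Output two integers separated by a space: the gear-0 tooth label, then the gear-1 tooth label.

Answer: 8 4

Derivation:
Gear 0 (driver, T0=13): tooth at mesh = N mod T0
  86 = 6 * 13 + 8, so 86 mod 13 = 8
  gear 0 tooth = 8
Gear 1 (driven, T1=10): tooth at mesh = (-N) mod T1
  86 = 8 * 10 + 6, so 86 mod 10 = 6
  (-86) mod 10 = (-6) mod 10 = 10 - 6 = 4
Mesh after 86 steps: gear-0 tooth 8 meets gear-1 tooth 4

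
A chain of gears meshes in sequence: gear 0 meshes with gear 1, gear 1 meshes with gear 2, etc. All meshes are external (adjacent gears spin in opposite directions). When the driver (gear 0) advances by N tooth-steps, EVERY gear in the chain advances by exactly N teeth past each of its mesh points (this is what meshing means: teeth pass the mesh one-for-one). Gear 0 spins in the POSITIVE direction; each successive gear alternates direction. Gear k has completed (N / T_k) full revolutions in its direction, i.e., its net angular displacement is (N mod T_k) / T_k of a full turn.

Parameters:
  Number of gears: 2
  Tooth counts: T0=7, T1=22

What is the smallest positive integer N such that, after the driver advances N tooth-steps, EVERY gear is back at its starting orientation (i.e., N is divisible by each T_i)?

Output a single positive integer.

Gear k returns to start when N is a multiple of T_k.
All gears at start simultaneously when N is a common multiple of [7, 22]; the smallest such N is lcm(7, 22).
Start: lcm = T0 = 7
Fold in T1=22: gcd(7, 22) = 1; lcm(7, 22) = 7 * 22 / 1 = 154 / 1 = 154
Full cycle length = 154

Answer: 154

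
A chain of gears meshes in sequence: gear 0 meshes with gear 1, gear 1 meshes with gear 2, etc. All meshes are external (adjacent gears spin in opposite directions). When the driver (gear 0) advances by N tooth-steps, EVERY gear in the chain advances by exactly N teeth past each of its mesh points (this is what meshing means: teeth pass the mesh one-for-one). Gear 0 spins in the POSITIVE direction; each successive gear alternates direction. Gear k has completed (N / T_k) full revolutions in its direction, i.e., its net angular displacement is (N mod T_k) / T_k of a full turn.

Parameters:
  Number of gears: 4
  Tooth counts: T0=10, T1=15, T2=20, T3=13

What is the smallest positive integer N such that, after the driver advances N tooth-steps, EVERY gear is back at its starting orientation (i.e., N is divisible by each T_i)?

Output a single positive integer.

Gear k returns to start when N is a multiple of T_k.
All gears at start simultaneously when N is a common multiple of [10, 15, 20, 13]; the smallest such N is lcm(10, 15, 20, 13).
Start: lcm = T0 = 10
Fold in T1=15: gcd(10, 15) = 5; lcm(10, 15) = 10 * 15 / 5 = 150 / 5 = 30
Fold in T2=20: gcd(30, 20) = 10; lcm(30, 20) = 30 * 20 / 10 = 600 / 10 = 60
Fold in T3=13: gcd(60, 13) = 1; lcm(60, 13) = 60 * 13 / 1 = 780 / 1 = 780
Full cycle length = 780

Answer: 780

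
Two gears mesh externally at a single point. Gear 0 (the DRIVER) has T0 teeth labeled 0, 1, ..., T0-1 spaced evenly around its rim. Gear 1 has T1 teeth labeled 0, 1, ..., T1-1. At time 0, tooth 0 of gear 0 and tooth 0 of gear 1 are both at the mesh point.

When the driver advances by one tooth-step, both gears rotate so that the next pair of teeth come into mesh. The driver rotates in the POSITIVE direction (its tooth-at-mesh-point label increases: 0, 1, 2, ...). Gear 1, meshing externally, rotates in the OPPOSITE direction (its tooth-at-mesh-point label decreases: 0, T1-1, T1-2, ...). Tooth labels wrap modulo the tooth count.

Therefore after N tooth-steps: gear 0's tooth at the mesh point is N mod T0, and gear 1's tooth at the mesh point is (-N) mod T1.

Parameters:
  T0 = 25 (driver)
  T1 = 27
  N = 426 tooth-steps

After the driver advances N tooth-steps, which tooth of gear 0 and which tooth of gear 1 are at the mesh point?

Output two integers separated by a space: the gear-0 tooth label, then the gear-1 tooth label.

Answer: 1 6

Derivation:
Gear 0 (driver, T0=25): tooth at mesh = N mod T0
  426 = 17 * 25 + 1, so 426 mod 25 = 1
  gear 0 tooth = 1
Gear 1 (driven, T1=27): tooth at mesh = (-N) mod T1
  426 = 15 * 27 + 21, so 426 mod 27 = 21
  (-426) mod 27 = (-21) mod 27 = 27 - 21 = 6
Mesh after 426 steps: gear-0 tooth 1 meets gear-1 tooth 6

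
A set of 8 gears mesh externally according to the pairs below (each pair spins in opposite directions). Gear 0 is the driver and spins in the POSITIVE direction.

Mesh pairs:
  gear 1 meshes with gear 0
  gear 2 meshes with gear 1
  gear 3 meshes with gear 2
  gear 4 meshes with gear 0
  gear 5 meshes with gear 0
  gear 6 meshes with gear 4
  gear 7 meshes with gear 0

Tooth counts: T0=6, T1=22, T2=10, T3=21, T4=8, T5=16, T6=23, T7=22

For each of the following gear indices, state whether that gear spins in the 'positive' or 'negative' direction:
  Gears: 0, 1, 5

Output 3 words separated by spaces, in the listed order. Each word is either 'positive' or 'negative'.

Gear 0 (driver): positive (depth 0)
  gear 1: meshes with gear 0 -> depth 1 -> negative (opposite of gear 0)
  gear 2: meshes with gear 1 -> depth 2 -> positive (opposite of gear 1)
  gear 3: meshes with gear 2 -> depth 3 -> negative (opposite of gear 2)
  gear 4: meshes with gear 0 -> depth 1 -> negative (opposite of gear 0)
  gear 5: meshes with gear 0 -> depth 1 -> negative (opposite of gear 0)
  gear 6: meshes with gear 4 -> depth 2 -> positive (opposite of gear 4)
  gear 7: meshes with gear 0 -> depth 1 -> negative (opposite of gear 0)
Queried indices 0, 1, 5 -> positive, negative, negative

Answer: positive negative negative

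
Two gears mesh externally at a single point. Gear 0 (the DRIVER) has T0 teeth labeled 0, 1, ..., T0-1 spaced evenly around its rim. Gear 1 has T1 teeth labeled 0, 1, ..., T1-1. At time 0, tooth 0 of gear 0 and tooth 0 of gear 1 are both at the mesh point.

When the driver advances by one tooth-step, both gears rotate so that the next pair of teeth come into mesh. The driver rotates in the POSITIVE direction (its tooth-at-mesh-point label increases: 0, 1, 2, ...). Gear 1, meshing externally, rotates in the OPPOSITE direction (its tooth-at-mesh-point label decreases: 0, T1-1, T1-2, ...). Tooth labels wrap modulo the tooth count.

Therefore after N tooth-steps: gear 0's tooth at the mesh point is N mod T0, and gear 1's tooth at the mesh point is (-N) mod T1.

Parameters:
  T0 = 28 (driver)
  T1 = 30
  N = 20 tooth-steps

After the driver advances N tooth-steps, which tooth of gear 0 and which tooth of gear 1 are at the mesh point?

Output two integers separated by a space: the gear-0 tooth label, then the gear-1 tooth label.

Gear 0 (driver, T0=28): tooth at mesh = N mod T0
  20 = 0 * 28 + 20, so 20 mod 28 = 20
  gear 0 tooth = 20
Gear 1 (driven, T1=30): tooth at mesh = (-N) mod T1
  20 = 0 * 30 + 20, so 20 mod 30 = 20
  (-20) mod 30 = (-20) mod 30 = 30 - 20 = 10
Mesh after 20 steps: gear-0 tooth 20 meets gear-1 tooth 10

Answer: 20 10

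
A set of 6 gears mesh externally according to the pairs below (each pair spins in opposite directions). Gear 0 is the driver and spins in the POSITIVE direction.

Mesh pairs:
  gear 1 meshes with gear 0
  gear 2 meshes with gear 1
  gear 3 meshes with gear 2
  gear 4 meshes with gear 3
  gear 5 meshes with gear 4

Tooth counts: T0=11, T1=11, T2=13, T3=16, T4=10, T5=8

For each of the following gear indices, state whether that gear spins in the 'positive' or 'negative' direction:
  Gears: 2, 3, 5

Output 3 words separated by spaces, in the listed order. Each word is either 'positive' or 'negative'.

Gear 0 (driver): positive (depth 0)
  gear 1: meshes with gear 0 -> depth 1 -> negative (opposite of gear 0)
  gear 2: meshes with gear 1 -> depth 2 -> positive (opposite of gear 1)
  gear 3: meshes with gear 2 -> depth 3 -> negative (opposite of gear 2)
  gear 4: meshes with gear 3 -> depth 4 -> positive (opposite of gear 3)
  gear 5: meshes with gear 4 -> depth 5 -> negative (opposite of gear 4)
Queried indices 2, 3, 5 -> positive, negative, negative

Answer: positive negative negative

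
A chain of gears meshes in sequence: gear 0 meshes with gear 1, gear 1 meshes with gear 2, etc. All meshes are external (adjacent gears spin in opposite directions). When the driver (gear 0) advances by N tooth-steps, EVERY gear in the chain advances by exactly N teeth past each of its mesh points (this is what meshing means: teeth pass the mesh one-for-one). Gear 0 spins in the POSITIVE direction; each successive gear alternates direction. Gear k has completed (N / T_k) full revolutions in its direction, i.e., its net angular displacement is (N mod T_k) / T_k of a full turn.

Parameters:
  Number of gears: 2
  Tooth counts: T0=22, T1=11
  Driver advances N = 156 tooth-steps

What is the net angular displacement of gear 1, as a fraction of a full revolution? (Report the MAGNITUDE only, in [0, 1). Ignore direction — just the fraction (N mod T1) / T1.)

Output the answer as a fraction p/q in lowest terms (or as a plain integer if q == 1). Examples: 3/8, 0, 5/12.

Chain of 2 gears, tooth counts: [22, 11]
  gear 0: T0=22, direction=positive, advance = 156 mod 22 = 2 teeth = 2/22 turn
  gear 1: T1=11, direction=negative, advance = 156 mod 11 = 2 teeth = 2/11 turn
Gear 1: 156 mod 11 = 2
Fraction = 2 / 11 = 2/11 (gcd(2,11)=1) = 2/11

Answer: 2/11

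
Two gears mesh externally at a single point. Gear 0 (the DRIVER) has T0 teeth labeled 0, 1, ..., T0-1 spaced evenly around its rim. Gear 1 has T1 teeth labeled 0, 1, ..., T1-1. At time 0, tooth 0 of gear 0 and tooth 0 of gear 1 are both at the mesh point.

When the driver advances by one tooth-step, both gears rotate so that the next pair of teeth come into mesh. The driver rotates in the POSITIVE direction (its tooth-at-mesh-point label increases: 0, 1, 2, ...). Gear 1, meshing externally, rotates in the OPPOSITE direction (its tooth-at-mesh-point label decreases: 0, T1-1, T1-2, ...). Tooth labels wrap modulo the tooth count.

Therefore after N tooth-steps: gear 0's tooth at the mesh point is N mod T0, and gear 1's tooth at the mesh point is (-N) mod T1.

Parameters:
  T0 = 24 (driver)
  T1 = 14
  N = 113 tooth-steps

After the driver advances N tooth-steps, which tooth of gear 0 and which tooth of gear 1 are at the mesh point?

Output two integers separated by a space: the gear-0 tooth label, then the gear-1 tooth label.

Answer: 17 13

Derivation:
Gear 0 (driver, T0=24): tooth at mesh = N mod T0
  113 = 4 * 24 + 17, so 113 mod 24 = 17
  gear 0 tooth = 17
Gear 1 (driven, T1=14): tooth at mesh = (-N) mod T1
  113 = 8 * 14 + 1, so 113 mod 14 = 1
  (-113) mod 14 = (-1) mod 14 = 14 - 1 = 13
Mesh after 113 steps: gear-0 tooth 17 meets gear-1 tooth 13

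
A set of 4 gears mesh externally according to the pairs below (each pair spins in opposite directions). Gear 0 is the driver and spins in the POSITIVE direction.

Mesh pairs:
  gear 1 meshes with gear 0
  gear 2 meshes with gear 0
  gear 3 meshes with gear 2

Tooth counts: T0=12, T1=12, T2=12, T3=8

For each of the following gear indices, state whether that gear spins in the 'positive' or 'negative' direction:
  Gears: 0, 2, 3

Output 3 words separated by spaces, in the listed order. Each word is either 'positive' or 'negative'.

Answer: positive negative positive

Derivation:
Gear 0 (driver): positive (depth 0)
  gear 1: meshes with gear 0 -> depth 1 -> negative (opposite of gear 0)
  gear 2: meshes with gear 0 -> depth 1 -> negative (opposite of gear 0)
  gear 3: meshes with gear 2 -> depth 2 -> positive (opposite of gear 2)
Queried indices 0, 2, 3 -> positive, negative, positive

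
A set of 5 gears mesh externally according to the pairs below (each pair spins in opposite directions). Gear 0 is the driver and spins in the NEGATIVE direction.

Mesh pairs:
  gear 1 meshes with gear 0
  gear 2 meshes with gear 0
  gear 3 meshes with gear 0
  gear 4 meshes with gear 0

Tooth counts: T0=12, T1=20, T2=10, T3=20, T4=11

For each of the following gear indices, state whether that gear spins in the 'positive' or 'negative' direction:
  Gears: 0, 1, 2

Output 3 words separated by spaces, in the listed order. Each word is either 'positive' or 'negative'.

Answer: negative positive positive

Derivation:
Gear 0 (driver): negative (depth 0)
  gear 1: meshes with gear 0 -> depth 1 -> positive (opposite of gear 0)
  gear 2: meshes with gear 0 -> depth 1 -> positive (opposite of gear 0)
  gear 3: meshes with gear 0 -> depth 1 -> positive (opposite of gear 0)
  gear 4: meshes with gear 0 -> depth 1 -> positive (opposite of gear 0)
Queried indices 0, 1, 2 -> negative, positive, positive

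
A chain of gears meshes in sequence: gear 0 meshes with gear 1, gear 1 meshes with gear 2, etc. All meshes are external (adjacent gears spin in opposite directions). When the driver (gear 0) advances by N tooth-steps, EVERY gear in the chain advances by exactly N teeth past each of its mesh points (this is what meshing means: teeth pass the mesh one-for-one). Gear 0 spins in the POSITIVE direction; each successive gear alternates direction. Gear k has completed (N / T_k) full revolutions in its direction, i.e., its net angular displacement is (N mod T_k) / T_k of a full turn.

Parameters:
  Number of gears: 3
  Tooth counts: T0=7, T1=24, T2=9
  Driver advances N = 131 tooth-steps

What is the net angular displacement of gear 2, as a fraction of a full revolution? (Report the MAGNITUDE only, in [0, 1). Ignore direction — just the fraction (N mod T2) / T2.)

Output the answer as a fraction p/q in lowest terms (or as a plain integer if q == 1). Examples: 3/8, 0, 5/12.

Chain of 3 gears, tooth counts: [7, 24, 9]
  gear 0: T0=7, direction=positive, advance = 131 mod 7 = 5 teeth = 5/7 turn
  gear 1: T1=24, direction=negative, advance = 131 mod 24 = 11 teeth = 11/24 turn
  gear 2: T2=9, direction=positive, advance = 131 mod 9 = 5 teeth = 5/9 turn
Gear 2: 131 mod 9 = 5
Fraction = 5 / 9 = 5/9 (gcd(5,9)=1) = 5/9

Answer: 5/9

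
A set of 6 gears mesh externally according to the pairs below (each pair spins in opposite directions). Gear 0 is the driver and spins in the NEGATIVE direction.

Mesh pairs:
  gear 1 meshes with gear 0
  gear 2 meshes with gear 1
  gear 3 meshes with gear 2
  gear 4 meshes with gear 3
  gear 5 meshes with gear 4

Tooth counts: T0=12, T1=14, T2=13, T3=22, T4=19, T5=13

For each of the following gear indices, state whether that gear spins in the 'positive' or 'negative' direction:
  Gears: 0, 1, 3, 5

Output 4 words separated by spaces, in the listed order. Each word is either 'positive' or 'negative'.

Gear 0 (driver): negative (depth 0)
  gear 1: meshes with gear 0 -> depth 1 -> positive (opposite of gear 0)
  gear 2: meshes with gear 1 -> depth 2 -> negative (opposite of gear 1)
  gear 3: meshes with gear 2 -> depth 3 -> positive (opposite of gear 2)
  gear 4: meshes with gear 3 -> depth 4 -> negative (opposite of gear 3)
  gear 5: meshes with gear 4 -> depth 5 -> positive (opposite of gear 4)
Queried indices 0, 1, 3, 5 -> negative, positive, positive, positive

Answer: negative positive positive positive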